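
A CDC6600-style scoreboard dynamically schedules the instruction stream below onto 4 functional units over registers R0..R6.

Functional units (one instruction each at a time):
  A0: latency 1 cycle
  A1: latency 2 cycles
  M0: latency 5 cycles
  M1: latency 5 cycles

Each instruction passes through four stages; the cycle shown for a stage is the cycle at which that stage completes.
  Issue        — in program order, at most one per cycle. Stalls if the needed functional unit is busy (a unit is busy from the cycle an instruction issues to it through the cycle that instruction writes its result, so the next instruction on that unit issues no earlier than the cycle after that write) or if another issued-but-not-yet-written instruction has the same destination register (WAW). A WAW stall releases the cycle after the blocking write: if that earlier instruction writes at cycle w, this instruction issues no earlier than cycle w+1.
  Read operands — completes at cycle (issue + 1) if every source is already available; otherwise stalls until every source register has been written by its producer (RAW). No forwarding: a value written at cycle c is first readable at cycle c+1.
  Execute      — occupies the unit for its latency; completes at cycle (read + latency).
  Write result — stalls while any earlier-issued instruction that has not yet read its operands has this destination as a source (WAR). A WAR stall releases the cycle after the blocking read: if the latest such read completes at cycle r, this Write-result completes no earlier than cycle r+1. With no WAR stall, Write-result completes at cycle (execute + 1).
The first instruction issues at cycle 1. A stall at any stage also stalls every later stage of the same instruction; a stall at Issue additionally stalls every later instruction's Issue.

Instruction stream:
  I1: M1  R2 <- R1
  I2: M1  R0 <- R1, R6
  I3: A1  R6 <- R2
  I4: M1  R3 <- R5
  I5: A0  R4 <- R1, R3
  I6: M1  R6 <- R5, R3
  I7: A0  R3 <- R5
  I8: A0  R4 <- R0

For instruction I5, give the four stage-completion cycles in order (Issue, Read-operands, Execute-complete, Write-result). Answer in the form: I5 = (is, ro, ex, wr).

I5 = (18, 25, 26, 27)

1) issue 1, read 2, done 7, write 8
2) issue 9, read 10, done 15, write 16  <struct: M1 busy until I1 writes@8>
3) issue 10, read 11, done 13, write 14
4) issue 17, read 18, done 23, write 24  <struct: M1 busy until I2 writes@16>
5) issue 18, read 25, done 26, write 27  <RAW R3: wait I4 write@24>
6) issue 25, read 26, done 31, write 32  <struct: M1 busy until I4 writes@24>
7) issue 28, read 29, done 30, write 31  <struct: A0 busy until I5 writes@27>
8) issue 32, read 33, done 34, write 35  <struct: A0 busy until I7 writes@31>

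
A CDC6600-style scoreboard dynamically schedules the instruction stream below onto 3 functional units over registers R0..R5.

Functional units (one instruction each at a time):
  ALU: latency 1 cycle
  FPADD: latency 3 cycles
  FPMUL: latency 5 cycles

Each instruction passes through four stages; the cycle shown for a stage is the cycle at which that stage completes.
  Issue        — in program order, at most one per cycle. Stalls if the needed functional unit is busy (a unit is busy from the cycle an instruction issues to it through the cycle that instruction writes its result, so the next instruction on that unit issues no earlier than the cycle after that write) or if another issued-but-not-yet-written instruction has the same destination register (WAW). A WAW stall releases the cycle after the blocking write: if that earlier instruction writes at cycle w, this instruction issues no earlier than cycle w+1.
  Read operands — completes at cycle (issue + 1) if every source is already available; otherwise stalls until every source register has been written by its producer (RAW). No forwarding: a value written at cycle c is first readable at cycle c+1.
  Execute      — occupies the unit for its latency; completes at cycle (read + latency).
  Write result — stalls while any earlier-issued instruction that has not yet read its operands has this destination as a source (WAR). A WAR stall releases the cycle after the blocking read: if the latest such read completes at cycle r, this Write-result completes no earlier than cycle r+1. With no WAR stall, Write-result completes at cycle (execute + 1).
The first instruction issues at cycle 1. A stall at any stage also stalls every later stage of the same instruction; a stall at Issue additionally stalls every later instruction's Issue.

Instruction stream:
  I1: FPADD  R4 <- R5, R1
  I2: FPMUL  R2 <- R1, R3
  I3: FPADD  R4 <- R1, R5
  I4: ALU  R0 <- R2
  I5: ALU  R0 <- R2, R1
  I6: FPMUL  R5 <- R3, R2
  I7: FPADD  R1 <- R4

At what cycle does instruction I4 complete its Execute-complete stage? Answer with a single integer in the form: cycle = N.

cycle = 11

  I1 | 1 | 2 | 5 | 6
  I2 | 2 | 3 | 8 | 9
  I3 | 7 | 8 | 11 | 12   struct: FPADD busy until I1 writes@6
  I4 | 8 | 10 | 11 | 12   RAW R2: wait I2 write@9
  I5 | 13 | 14 | 15 | 16   struct: ALU busy until I4 writes@12
  I6 | 14 | 15 | 20 | 21
  I7 | 15 | 16 | 19 | 20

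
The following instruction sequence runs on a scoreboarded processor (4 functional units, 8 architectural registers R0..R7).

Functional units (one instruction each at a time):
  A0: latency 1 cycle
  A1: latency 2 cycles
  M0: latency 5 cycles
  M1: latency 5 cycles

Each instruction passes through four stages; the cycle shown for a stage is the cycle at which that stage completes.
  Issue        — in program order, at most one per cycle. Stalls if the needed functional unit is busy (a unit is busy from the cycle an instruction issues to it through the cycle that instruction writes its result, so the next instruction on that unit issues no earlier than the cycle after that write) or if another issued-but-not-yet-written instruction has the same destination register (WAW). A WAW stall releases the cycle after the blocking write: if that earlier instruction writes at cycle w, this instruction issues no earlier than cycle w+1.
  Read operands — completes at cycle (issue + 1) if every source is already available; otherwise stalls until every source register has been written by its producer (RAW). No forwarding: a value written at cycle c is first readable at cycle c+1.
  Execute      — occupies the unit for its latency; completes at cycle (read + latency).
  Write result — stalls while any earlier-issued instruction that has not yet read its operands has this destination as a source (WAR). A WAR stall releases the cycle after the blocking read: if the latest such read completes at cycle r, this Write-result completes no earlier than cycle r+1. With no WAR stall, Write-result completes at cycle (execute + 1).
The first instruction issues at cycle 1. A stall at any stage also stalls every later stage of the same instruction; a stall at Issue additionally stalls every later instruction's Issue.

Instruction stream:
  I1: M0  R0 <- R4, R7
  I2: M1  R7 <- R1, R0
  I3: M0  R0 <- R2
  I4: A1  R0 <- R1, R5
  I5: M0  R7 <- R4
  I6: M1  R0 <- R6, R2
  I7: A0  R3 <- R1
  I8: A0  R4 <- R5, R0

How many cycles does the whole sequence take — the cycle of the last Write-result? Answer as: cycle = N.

cycle = 32

I1: IS=1 RO=2 EX=7 WR=8
I2: IS=2 RO=9 EX=14 WR=15  [RAW R0: wait I1 write@8]
I3: IS=9 RO=10 EX=15 WR=16  [struct: M0 busy until I1 writes@8]
I4: IS=17 RO=18 EX=20 WR=21  [WAW R0: wait I3 write@16]
I5: IS=18 RO=19 EX=24 WR=25
I6: IS=22 RO=23 EX=28 WR=29  [WAW R0: wait I4 write@21]
I7: IS=23 RO=24 EX=25 WR=26
I8: IS=27 RO=30 EX=31 WR=32  [struct: A0 busy until I7 writes@26; RAW R0: wait I6 write@29]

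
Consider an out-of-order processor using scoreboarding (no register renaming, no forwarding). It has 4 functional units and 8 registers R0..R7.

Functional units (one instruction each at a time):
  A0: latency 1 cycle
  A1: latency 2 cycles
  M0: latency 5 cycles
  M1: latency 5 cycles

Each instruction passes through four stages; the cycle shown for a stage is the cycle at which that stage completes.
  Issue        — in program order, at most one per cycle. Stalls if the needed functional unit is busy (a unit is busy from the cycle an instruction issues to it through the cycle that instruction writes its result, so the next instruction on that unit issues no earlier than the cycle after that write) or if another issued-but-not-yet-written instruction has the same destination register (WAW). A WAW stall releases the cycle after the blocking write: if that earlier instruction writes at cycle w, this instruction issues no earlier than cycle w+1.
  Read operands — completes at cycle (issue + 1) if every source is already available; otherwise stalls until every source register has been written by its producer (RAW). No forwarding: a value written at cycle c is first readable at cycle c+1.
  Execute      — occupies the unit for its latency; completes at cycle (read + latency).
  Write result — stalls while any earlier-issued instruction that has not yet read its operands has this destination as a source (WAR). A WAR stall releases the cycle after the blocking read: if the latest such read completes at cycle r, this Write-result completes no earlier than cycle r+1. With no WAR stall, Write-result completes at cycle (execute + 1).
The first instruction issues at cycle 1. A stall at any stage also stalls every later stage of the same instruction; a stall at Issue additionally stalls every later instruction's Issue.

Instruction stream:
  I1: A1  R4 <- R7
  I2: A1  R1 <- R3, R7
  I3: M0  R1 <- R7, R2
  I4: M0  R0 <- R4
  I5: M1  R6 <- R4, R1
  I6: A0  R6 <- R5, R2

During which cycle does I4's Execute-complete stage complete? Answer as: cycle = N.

  I1 | 1 | 2 | 4 | 5
  I2 | 6 | 7 | 9 | 10   struct: A1 busy until I1 writes@5
  I3 | 11 | 12 | 17 | 18   WAW R1: wait I2 write@10
  I4 | 19 | 20 | 25 | 26   struct: M0 busy until I3 writes@18
  I5 | 20 | 21 | 26 | 27
  I6 | 28 | 29 | 30 | 31   WAW R6: wait I5 write@27

cycle = 25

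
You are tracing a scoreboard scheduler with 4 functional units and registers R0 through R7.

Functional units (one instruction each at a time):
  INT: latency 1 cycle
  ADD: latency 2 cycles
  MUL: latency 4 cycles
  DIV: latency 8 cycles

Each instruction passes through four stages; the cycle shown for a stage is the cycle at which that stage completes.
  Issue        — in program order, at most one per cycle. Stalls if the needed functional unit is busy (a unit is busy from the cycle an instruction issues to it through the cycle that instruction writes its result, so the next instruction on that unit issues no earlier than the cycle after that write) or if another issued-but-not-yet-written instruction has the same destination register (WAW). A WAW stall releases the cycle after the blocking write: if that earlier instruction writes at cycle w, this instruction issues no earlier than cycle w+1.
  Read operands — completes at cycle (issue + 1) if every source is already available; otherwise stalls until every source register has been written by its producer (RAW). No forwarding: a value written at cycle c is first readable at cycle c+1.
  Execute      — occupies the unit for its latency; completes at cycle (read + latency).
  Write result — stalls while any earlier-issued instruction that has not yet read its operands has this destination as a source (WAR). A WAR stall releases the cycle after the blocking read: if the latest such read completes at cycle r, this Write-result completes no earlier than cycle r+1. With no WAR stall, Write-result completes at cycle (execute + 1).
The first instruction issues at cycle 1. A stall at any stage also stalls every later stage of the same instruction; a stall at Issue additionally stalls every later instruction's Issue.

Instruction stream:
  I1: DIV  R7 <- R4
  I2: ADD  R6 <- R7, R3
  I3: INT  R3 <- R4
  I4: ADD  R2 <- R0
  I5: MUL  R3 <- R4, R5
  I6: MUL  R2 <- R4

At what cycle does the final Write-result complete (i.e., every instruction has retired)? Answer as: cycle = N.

I1 -> (1, 2, 10, 11)
I2 -> (2, 12, 14, 15)  // RAW R7: wait I1 write@11
I3 -> (3, 4, 5, 13)  // WAR R3: wait I2 read@12
I4 -> (16, 17, 19, 20)  // struct: ADD busy until I2 writes@15
I5 -> (17, 18, 22, 23)
I6 -> (24, 25, 29, 30)  // struct: MUL busy until I5 writes@23

cycle = 30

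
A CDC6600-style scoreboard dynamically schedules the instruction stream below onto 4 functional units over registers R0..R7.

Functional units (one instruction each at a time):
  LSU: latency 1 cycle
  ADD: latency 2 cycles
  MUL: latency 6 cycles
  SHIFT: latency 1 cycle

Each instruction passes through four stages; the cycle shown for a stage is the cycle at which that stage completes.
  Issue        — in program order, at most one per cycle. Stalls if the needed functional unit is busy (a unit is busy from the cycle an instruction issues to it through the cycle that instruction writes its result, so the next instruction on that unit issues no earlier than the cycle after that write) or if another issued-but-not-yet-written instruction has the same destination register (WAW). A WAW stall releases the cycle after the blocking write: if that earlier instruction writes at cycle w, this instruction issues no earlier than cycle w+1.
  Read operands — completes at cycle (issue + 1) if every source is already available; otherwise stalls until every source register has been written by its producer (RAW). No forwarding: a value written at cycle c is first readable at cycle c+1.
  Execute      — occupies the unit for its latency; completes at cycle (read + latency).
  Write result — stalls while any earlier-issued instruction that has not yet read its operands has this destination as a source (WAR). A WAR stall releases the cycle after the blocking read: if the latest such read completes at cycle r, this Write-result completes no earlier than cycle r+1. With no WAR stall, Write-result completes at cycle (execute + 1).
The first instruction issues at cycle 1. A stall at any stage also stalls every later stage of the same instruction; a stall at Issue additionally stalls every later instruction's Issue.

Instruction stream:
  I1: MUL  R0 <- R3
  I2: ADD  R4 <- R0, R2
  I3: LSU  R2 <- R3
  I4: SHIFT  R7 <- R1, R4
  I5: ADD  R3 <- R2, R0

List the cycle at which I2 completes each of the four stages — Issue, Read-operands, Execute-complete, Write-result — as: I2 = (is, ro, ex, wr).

[I1] 1/2/8/9
[I2] 2/10/12/13  (RAW R0: wait I1 write@9)
[I3] 3/4/5/11  (WAR R2: wait I2 read@10)
[I4] 4/14/15/16  (RAW R4: wait I2 write@13)
[I5] 14/15/17/18  (struct: ADD busy until I2 writes@13)

I2 = (2, 10, 12, 13)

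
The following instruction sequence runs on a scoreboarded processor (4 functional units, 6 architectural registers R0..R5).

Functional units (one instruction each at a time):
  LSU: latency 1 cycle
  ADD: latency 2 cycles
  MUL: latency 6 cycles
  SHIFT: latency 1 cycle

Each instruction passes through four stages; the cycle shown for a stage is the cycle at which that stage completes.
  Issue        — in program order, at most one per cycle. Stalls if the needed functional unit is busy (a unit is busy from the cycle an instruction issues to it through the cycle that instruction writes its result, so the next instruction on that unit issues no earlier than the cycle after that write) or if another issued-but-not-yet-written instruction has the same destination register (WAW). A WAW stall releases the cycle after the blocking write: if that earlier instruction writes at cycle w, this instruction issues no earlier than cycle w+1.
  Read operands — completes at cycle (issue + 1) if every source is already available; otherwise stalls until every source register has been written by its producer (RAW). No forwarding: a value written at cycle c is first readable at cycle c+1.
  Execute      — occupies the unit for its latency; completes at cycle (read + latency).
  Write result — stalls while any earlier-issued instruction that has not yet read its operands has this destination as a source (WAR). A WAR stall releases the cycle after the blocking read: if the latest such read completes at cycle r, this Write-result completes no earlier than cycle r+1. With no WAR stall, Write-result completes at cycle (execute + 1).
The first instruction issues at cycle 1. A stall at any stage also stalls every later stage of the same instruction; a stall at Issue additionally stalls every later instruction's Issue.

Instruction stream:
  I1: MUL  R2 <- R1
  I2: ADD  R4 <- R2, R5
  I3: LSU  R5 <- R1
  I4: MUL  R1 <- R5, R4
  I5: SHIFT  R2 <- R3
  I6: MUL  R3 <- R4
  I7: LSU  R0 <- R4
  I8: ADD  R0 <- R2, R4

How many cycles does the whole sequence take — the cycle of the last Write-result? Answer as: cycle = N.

1) issue 1, read 2, done 8, write 9
2) issue 2, read 10, done 12, write 13  <RAW R2: wait I1 write@9>
3) issue 3, read 4, done 5, write 11  <WAR R5: wait I2 read@10>
4) issue 10, read 14, done 20, write 21  <struct: MUL busy until I1 writes@9 / RAW R4: wait I2 write@13>
5) issue 11, read 12, done 13, write 14
6) issue 22, read 23, done 29, write 30  <struct: MUL busy until I4 writes@21>
7) issue 23, read 24, done 25, write 26
8) issue 27, read 28, done 30, write 31  <WAW R0: wait I7 write@26>

cycle = 31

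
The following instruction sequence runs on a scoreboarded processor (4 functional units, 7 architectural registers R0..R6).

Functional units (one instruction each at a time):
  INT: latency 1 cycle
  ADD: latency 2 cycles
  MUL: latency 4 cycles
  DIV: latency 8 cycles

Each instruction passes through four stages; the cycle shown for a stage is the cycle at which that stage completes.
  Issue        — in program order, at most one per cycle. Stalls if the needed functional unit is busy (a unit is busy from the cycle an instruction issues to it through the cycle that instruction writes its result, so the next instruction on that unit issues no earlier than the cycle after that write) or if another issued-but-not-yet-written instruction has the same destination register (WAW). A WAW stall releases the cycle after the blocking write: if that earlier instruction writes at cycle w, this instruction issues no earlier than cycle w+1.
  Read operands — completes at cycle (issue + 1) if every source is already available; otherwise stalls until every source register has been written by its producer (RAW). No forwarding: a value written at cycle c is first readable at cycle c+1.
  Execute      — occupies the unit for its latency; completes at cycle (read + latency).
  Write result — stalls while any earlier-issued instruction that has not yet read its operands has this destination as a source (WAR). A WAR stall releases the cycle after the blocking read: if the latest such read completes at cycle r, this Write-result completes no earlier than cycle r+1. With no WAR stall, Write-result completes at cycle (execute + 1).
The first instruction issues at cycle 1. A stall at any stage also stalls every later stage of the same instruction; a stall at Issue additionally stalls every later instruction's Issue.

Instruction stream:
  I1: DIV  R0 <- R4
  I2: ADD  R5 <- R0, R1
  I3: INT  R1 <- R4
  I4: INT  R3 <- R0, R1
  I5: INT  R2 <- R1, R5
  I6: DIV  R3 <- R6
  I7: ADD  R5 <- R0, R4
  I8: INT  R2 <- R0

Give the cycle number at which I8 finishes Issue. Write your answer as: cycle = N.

cycle = 22

[1] issue I1 (DIV)
[2] I1 read-ops, issue I2 (ADD)
[3] issue I3 (INT)
[4] I3 read-ops
[5] I3 finished on INT
[10] I1 finished on DIV
[11] I1→R0
[12] I2 read-ops
[13] I3→R1
[14] I2 finished on ADD, issue I4 (INT)
[15] I2→R5, I4 read-ops
[16] I4 finished on INT
[17] I4→R3
[18] issue I5 (INT)
[19] I5 read-ops, issue I6 (DIV)
[20] I5 finished on INT, I6 read-ops, issue I7 (ADD)
[21] I5→R2, I7 read-ops
[22] issue I8 (INT)
[23] I7 finished on ADD, I8 read-ops
[24] I7→R5, I8 finished on INT
[25] I8→R2
[28] I6 finished on DIV
[29] I6→R3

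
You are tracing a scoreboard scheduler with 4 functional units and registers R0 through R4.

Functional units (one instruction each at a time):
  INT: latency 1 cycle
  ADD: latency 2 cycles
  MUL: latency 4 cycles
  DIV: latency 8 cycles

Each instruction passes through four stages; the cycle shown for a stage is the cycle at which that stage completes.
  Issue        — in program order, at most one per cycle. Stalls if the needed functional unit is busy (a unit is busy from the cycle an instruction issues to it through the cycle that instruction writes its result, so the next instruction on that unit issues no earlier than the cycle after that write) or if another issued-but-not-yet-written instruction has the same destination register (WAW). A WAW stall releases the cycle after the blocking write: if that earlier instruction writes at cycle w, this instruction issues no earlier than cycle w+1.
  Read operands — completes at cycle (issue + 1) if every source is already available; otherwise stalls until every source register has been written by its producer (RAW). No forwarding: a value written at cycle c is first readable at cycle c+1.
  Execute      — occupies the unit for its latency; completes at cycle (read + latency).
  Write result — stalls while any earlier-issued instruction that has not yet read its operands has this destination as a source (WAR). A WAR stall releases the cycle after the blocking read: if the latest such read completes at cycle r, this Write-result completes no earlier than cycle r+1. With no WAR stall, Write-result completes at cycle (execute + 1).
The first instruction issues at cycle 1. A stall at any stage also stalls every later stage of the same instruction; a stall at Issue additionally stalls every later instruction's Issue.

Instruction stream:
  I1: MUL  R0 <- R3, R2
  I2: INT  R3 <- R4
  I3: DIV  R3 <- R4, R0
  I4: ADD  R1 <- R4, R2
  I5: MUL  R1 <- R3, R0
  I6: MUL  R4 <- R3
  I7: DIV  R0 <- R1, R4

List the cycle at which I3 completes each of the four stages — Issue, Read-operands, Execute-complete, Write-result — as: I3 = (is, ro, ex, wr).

I3 = (6, 8, 16, 17)

t=1  issue I1 (MUL)
t=2  I1 read-ops · issue I2 (INT)
t=3  I2 read-ops
t=4  I2 finished on INT
t=5  I2→R3
t=6  I1 finished on MUL · issue I3 (DIV)
t=7  I1→R0 · issue I4 (ADD)
t=8  I3 read-ops · I4 read-ops
t=10  I4 finished on ADD
t=11  I4→R1
t=12  issue I5 (MUL)
t=16  I3 finished on DIV
t=17  I3→R3
t=18  I5 read-ops
t=22  I5 finished on MUL
t=23  I5→R1
t=24  issue I6 (MUL)
t=25  I6 read-ops · issue I7 (DIV)
t=29  I6 finished on MUL
t=30  I6→R4
t=31  I7 read-ops
t=39  I7 finished on DIV
t=40  I7→R0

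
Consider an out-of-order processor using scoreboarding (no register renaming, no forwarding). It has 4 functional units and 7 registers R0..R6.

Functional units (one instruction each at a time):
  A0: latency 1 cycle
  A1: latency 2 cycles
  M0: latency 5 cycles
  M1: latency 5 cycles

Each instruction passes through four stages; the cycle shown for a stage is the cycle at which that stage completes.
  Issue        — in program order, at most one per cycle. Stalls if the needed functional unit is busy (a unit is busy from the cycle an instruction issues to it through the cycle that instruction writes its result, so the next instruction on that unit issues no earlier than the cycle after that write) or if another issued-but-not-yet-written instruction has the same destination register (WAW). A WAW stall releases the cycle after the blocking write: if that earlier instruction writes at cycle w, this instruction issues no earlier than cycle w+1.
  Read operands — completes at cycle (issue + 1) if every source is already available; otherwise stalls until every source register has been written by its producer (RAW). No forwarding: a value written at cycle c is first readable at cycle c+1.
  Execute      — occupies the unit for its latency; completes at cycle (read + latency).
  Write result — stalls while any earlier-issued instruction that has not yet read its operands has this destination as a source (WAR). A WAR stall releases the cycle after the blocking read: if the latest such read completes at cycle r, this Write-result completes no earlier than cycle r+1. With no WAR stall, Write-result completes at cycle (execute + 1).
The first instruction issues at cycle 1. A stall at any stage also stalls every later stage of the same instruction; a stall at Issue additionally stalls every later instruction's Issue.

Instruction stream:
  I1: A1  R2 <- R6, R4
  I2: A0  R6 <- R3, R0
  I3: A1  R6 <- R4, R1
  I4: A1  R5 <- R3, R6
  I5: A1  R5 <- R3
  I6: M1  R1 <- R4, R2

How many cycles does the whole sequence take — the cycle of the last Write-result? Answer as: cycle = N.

cycle = 24

c1: I1 issues→A1
c2: I1 reads | I2 issues→A0
c3: I2 reads
c4: I1 exec-done | I2 exec-done
c5: I1 writes R2 | I2 writes R6
c6: I3 issues→A1
c7: I3 reads
c9: I3 exec-done
c10: I3 writes R6
c11: I4 issues→A1
c12: I4 reads
c14: I4 exec-done
c15: I4 writes R5
c16: I5 issues→A1
c17: I5 reads | I6 issues→M1
c18: I6 reads
c19: I5 exec-done
c20: I5 writes R5
c23: I6 exec-done
c24: I6 writes R1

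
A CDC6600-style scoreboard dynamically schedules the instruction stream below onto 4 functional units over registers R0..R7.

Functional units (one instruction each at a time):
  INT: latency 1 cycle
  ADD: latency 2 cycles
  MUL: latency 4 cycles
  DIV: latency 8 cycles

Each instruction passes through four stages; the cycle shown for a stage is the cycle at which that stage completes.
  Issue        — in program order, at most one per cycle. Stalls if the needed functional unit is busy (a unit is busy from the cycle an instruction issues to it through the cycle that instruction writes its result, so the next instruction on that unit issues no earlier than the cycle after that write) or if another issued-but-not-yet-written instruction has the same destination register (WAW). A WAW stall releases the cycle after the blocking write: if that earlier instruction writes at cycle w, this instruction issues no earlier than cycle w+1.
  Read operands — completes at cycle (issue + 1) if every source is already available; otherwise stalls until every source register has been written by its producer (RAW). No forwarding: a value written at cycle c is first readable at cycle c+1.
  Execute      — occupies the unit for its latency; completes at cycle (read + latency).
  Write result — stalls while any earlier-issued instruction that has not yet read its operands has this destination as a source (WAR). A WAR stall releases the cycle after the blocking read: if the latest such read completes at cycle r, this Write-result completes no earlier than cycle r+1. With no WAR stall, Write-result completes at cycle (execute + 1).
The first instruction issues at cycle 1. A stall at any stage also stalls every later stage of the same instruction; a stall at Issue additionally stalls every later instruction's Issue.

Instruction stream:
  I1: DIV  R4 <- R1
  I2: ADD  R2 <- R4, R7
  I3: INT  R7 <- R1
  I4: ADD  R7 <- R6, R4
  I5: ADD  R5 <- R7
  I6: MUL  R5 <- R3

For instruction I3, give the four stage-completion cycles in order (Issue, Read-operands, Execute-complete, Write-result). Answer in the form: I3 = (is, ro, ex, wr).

I3 = (3, 4, 5, 13)

  I1 | 1 | 2 | 10 | 11
  I2 | 2 | 12 | 14 | 15   RAW R4: wait I1 write@11
  I3 | 3 | 4 | 5 | 13   WAR R7: wait I2 read@12
  I4 | 16 | 17 | 19 | 20   struct: ADD busy until I2 writes@15
  I5 | 21 | 22 | 24 | 25   struct: ADD busy until I4 writes@20
  I6 | 26 | 27 | 31 | 32   WAW R5: wait I5 write@25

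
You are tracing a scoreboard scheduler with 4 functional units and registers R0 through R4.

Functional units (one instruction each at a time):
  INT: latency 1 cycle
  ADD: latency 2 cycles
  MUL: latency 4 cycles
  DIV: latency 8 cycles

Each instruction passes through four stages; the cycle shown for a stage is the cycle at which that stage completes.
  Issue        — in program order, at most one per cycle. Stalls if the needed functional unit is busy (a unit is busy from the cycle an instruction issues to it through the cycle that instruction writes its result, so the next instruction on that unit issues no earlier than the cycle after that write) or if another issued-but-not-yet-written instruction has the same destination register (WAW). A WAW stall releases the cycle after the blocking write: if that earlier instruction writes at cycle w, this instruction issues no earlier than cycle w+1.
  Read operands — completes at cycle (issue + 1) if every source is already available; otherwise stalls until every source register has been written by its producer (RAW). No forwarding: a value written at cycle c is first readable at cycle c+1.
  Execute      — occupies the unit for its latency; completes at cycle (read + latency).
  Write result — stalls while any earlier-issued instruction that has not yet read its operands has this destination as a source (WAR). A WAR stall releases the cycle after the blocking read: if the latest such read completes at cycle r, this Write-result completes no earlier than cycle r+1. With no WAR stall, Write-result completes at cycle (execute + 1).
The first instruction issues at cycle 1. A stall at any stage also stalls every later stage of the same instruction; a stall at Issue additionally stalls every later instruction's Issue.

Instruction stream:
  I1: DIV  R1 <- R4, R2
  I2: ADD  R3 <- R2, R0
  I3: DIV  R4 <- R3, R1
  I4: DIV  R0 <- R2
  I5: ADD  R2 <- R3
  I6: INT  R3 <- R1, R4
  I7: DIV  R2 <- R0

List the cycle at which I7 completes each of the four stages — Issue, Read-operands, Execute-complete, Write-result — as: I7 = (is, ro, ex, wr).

I7 = (34, 35, 43, 44)

t=1  I1 dispatched to DIV
t=2  I1 operands ready; I2 dispatched to ADD
t=3  I2 operands ready
t=5  I2 complete
t=6  R3←I2
t=10  I1 complete
t=11  R1←I1
t=12  I3 dispatched to DIV
t=13  I3 operands ready
t=21  I3 complete
t=22  R4←I3
t=23  I4 dispatched to DIV
t=24  I4 operands ready; I5 dispatched to ADD
t=25  I5 operands ready; I6 dispatched to INT
t=26  I6 operands ready
t=27  I5 complete; I6 complete
t=28  R2←I5; R3←I6
t=32  I4 complete
t=33  R0←I4
t=34  I7 dispatched to DIV
t=35  I7 operands ready
t=43  I7 complete
t=44  R2←I7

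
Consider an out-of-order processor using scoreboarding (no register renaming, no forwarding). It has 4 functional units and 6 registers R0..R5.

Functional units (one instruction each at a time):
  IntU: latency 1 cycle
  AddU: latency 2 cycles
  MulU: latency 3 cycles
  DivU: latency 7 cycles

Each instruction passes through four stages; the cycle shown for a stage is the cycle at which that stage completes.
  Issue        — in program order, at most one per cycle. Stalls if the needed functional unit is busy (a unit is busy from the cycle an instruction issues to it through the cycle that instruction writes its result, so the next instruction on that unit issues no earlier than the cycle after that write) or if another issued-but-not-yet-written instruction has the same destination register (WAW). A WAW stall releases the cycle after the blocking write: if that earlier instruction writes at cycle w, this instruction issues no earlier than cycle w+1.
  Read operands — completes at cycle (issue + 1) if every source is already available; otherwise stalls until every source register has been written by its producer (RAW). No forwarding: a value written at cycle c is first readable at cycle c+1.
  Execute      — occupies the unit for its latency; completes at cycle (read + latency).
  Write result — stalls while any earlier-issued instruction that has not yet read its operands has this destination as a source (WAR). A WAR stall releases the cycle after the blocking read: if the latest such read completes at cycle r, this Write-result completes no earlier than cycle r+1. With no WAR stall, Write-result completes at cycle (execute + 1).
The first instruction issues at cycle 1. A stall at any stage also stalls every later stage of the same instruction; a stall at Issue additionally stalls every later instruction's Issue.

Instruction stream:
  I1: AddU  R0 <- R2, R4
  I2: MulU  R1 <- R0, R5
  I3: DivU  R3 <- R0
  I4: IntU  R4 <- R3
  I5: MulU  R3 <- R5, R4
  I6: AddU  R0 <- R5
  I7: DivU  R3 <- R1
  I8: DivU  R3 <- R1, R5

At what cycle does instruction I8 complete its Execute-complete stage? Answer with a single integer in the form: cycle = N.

I1 -> (1, 2, 4, 5)
I2 -> (2, 6, 9, 10)  // RAW R0: wait I1 write@5
I3 -> (3, 6, 13, 14)  // RAW R0: wait I1 write@5
I4 -> (4, 15, 16, 17)  // RAW R3: wait I3 write@14
I5 -> (15, 18, 21, 22)  // WAW R3: wait I3 write@14, RAW R4: wait I4 write@17
I6 -> (16, 17, 19, 20)
I7 -> (23, 24, 31, 32)  // WAW R3: wait I5 write@22
I8 -> (33, 34, 41, 42)  // struct: DivU busy until I7 writes@32

cycle = 41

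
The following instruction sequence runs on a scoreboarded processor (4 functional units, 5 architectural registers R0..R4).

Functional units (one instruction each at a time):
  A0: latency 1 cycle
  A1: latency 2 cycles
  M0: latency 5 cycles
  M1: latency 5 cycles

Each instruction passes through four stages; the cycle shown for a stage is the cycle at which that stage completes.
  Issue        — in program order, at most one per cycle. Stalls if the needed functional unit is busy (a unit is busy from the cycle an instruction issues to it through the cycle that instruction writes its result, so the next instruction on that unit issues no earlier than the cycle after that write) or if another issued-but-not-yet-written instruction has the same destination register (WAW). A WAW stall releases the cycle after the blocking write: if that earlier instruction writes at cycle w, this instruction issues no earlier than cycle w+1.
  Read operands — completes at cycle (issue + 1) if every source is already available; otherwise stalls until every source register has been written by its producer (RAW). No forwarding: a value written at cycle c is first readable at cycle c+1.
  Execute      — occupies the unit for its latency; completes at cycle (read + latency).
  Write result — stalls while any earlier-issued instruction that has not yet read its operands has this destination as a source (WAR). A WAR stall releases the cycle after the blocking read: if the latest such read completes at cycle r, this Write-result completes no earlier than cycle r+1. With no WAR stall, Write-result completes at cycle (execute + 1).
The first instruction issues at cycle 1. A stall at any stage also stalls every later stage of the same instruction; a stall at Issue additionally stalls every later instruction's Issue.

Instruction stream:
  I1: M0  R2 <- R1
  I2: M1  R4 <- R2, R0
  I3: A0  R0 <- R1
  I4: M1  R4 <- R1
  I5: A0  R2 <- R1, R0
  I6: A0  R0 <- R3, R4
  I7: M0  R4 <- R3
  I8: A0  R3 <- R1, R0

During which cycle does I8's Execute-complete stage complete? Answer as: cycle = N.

cycle = 29

[I1] 1/2/7/8
[I2] 2/9/14/15  (RAW R2: wait I1 write@8)
[I3] 3/4/5/10  (WAR R0: wait I2 read@9)
[I4] 16/17/22/23  (struct: M1 busy until I2 writes@15)
[I5] 17/18/19/20
[I6] 21/24/25/26  (struct: A0 busy until I5 writes@20; RAW R4: wait I4 write@23)
[I7] 24/25/30/31  (WAW R4: wait I4 write@23)
[I8] 27/28/29/30  (struct: A0 busy until I6 writes@26)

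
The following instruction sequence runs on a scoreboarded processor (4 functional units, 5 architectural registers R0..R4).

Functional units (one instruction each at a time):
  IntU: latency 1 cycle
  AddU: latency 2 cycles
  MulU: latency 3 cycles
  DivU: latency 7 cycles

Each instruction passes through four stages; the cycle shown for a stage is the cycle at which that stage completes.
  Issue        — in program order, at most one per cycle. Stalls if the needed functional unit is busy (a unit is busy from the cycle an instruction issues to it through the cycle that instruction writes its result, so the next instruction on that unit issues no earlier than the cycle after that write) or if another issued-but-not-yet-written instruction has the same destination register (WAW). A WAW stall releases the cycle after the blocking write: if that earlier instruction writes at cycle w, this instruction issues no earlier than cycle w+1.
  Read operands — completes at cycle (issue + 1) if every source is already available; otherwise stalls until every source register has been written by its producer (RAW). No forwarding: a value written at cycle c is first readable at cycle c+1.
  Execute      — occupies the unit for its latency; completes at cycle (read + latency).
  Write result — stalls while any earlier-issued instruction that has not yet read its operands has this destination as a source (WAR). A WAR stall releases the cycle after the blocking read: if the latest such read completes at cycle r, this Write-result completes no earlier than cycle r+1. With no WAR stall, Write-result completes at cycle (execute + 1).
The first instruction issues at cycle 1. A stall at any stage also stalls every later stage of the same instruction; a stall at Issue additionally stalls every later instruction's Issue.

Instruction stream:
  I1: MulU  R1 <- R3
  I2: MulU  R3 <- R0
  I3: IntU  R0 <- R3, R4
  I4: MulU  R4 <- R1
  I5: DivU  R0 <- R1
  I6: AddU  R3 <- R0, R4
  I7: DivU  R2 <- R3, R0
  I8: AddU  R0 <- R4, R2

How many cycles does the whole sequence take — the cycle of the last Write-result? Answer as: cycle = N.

cycle = 42

  I1 | 1 | 2 | 5 | 6
  I2 | 7 | 8 | 11 | 12   struct: MulU busy until I1 writes@6
  I3 | 8 | 13 | 14 | 15   RAW R3: wait I2 write@12
  I4 | 13 | 14 | 17 | 18   struct: MulU busy until I2 writes@12
  I5 | 16 | 17 | 24 | 25   WAW R0: wait I3 write@15
  I6 | 17 | 26 | 28 | 29   RAW R0: wait I5 write@25
  I7 | 26 | 30 | 37 | 38   struct: DivU busy until I5 writes@25 · RAW R3: wait I6 write@29
  I8 | 30 | 39 | 41 | 42   struct: AddU busy until I6 writes@29 · RAW R2: wait I7 write@38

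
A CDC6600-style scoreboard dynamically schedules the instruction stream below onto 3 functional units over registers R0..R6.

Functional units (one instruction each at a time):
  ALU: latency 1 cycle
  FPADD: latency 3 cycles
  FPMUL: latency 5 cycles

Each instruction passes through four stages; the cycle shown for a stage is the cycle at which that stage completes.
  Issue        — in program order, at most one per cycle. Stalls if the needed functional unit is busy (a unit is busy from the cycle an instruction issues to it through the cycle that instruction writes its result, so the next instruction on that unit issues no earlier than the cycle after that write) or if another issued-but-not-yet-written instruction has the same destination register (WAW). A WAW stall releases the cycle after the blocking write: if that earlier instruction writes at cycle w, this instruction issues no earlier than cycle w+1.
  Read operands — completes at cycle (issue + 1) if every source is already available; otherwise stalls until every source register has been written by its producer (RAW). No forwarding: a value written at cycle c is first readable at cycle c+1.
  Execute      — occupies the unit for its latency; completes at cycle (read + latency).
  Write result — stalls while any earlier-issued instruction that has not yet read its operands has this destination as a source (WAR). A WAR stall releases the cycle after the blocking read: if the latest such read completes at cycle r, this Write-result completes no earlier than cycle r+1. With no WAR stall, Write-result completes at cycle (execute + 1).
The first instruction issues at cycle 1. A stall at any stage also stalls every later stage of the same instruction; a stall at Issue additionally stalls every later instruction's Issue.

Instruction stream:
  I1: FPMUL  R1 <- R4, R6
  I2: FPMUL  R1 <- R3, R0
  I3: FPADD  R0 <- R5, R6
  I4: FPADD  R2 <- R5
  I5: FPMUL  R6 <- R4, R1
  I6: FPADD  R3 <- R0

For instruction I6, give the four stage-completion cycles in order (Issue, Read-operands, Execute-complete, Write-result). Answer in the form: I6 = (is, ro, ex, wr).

I1 -> (1, 2, 7, 8)
I2 -> (9, 10, 15, 16)  // struct: FPMUL busy until I1 writes@8
I3 -> (10, 11, 14, 15)
I4 -> (16, 17, 20, 21)  // struct: FPADD busy until I3 writes@15
I5 -> (17, 18, 23, 24)
I6 -> (22, 23, 26, 27)  // struct: FPADD busy until I4 writes@21

I6 = (22, 23, 26, 27)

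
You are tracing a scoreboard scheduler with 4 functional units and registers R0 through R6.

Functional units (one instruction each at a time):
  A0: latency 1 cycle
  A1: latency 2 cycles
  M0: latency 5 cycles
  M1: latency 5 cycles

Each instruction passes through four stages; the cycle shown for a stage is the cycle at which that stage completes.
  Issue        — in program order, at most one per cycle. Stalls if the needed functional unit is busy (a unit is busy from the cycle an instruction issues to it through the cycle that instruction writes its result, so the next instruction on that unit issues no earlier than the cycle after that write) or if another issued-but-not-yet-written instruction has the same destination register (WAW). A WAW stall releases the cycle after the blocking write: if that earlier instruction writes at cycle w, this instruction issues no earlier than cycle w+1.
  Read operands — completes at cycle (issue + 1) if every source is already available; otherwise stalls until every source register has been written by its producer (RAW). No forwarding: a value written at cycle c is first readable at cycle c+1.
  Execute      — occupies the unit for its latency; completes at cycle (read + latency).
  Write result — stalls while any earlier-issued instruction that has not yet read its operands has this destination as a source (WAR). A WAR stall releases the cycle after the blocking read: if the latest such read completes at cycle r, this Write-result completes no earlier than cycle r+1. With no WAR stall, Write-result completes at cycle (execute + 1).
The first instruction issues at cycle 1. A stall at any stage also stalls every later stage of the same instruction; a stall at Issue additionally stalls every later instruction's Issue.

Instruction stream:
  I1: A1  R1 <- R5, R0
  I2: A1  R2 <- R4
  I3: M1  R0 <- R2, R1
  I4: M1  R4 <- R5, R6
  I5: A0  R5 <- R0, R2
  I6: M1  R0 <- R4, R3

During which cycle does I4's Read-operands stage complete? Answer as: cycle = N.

I1: IS=1 RO=2 EX=4 WR=5
I2: IS=6 RO=7 EX=9 WR=10  [struct: A1 busy until I1 writes@5]
I3: IS=7 RO=11 EX=16 WR=17  [RAW R2: wait I2 write@10]
I4: IS=18 RO=19 EX=24 WR=25  [struct: M1 busy until I3 writes@17]
I5: IS=19 RO=20 EX=21 WR=22
I6: IS=26 RO=27 EX=32 WR=33  [struct: M1 busy until I4 writes@25]

cycle = 19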